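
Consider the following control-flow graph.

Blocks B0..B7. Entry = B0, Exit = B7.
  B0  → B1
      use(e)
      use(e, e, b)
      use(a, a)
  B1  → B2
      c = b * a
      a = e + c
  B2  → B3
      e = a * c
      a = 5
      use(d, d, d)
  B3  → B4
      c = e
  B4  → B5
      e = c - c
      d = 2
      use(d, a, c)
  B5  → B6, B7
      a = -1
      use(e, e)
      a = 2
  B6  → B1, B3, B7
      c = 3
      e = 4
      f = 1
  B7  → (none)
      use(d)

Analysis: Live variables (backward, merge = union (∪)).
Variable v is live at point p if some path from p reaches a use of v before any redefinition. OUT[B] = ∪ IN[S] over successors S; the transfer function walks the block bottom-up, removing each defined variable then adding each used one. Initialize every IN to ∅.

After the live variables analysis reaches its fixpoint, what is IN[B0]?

Answer: {a, b, d, e}

Working:
Per-block solution:
  B0:   IN={a, b, d, e}   OUT={a, b, d, e}
  B1:   IN={a, b, d, e}   OUT={a, b, c, d}
  B2:   IN={a, b, c, d}   OUT={a, b, e}
  B3:   IN={a, b, e}   OUT={a, b, c}
  B4:   IN={a, b, c}   OUT={b, d, e}
  B5:   IN={b, d, e}   OUT={a, b, d}
  B6:   IN={a, b, d}   OUT={a, b, d, e}
  B7:   IN={d}   OUT={}

Merge at B0: OUT[B0] = IN[B1] = {a, b, d, e}
Applying B0's transfer function to that OUT value gives IN[B0] (row B0 above).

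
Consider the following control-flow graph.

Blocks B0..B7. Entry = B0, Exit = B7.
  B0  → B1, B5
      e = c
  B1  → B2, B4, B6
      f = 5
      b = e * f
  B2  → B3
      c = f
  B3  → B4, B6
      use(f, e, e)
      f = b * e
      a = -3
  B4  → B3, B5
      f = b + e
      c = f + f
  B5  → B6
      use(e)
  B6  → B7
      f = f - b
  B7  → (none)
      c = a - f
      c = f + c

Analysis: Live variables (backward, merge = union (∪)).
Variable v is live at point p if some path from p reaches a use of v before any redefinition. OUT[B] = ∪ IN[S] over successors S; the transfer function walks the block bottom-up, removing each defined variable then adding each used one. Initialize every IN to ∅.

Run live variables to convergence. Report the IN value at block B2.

Converged values:
  B0:  IN={a, b, c, f}  OUT={a, b, e, f}
  B1:  IN={a, e}  OUT={a, b, e, f}
  B2:  IN={b, e, f}  OUT={b, e, f}
  B3:  IN={b, e, f}  OUT={a, b, e, f}
  B4:  IN={a, b, e}  OUT={a, b, e, f}
  B5:  IN={a, b, e, f}  OUT={a, b, f}
  B6:  IN={a, b, f}  OUT={a, f}
  B7:  IN={a, f}  OUT={}

Merge at B2: OUT[B2] = IN[B3] = {b, e, f}
Applying B2's transfer function to that OUT value gives IN[B2] (row B2 above).

Answer: {b, e, f}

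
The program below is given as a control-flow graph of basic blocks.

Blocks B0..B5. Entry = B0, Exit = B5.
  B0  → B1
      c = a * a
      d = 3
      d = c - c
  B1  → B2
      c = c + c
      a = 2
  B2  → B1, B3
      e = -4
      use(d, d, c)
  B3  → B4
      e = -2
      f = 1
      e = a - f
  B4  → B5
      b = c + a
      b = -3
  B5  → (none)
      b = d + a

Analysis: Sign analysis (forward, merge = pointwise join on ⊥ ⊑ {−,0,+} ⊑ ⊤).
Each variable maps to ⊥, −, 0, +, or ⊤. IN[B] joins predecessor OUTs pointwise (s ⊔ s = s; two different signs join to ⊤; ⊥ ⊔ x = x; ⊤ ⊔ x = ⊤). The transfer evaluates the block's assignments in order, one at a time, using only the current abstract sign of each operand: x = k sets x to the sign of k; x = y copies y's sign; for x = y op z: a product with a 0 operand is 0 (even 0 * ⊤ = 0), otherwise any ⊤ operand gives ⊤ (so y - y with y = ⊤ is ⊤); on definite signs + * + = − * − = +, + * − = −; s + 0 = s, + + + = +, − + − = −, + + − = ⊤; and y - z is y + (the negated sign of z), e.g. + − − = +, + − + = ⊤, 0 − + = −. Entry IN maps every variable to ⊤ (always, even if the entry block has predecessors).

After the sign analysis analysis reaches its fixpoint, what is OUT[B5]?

Answer: {a: +, b: ⊤, c: ⊤, d: ⊤, e: ⊤, f: +}

Working:
Converged values:
  B0:  IN=(all ⊤)  OUT=(all ⊤)
  B1:  IN=(all ⊤)  OUT={a:+; rest ⊤}
  B2:  IN={a:+; rest ⊤}  OUT={a:+, e:-; rest ⊤}
  B3:  IN={a:+, e:-; rest ⊤}  OUT={a:+, f:+; rest ⊤}
  B4:  IN={a:+, f:+; rest ⊤}  OUT={a:+, b:-, f:+; rest ⊤}
  B5:  IN={a:+, b:-, f:+; rest ⊤}  OUT={a:+, f:+; rest ⊤}

Merge at B5: IN[B5] = OUT[B4] = {a: +, b: -, c: ⊤, d: ⊤, e: ⊤, f: +}
Applying B5's transfer function to that IN value gives OUT[B5] (row B5 above).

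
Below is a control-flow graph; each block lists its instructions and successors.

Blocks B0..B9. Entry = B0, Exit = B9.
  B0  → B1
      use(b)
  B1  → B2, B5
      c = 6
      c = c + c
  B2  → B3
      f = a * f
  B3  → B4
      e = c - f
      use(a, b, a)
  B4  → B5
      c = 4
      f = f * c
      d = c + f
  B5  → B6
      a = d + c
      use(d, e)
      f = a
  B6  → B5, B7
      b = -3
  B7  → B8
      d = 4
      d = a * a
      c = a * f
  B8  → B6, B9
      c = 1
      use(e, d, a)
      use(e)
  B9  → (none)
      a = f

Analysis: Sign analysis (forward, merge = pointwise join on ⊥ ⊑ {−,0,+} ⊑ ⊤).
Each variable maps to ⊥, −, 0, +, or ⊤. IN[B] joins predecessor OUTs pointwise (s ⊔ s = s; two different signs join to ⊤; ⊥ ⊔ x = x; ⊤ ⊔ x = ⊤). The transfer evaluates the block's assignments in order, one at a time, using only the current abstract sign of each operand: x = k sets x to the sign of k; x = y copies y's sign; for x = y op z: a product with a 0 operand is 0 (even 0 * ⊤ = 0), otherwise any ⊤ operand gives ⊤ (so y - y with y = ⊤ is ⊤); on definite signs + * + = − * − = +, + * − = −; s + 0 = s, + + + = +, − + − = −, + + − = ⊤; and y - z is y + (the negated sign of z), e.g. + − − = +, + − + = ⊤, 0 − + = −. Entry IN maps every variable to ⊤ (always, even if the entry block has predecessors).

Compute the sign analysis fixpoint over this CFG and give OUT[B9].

Answer: {a: ⊤, b: -, c: +, d: ⊤, e: ⊤, f: ⊤}

Working:
Converged values:
  B0:   IN=(all ⊤)   OUT=(all ⊤)
  B1:   IN=(all ⊤)   OUT={c:+; rest ⊤}
  B2:   IN={c:+; rest ⊤}   OUT={c:+; rest ⊤}
  B3:   IN={c:+; rest ⊤}   OUT={c:+; rest ⊤}
  B4:   IN={c:+; rest ⊤}   OUT={c:+; rest ⊤}
  B5:   IN={c:+; rest ⊤}   OUT={c:+; rest ⊤}
  B6:   IN={c:+; rest ⊤}   OUT={b:-, c:+; rest ⊤}
  B7:   IN={b:-, c:+; rest ⊤}   OUT={b:-; rest ⊤}
  B8:   IN={b:-; rest ⊤}   OUT={b:-, c:+; rest ⊤}
  B9:   IN={b:-, c:+; rest ⊤}   OUT={b:-, c:+; rest ⊤}

Merge at B9: IN[B9] = OUT[B8] = {a: ⊤, b: -, c: +, d: ⊤, e: ⊤, f: ⊤}
Applying B9's transfer function to that IN value gives OUT[B9] (row B9 above).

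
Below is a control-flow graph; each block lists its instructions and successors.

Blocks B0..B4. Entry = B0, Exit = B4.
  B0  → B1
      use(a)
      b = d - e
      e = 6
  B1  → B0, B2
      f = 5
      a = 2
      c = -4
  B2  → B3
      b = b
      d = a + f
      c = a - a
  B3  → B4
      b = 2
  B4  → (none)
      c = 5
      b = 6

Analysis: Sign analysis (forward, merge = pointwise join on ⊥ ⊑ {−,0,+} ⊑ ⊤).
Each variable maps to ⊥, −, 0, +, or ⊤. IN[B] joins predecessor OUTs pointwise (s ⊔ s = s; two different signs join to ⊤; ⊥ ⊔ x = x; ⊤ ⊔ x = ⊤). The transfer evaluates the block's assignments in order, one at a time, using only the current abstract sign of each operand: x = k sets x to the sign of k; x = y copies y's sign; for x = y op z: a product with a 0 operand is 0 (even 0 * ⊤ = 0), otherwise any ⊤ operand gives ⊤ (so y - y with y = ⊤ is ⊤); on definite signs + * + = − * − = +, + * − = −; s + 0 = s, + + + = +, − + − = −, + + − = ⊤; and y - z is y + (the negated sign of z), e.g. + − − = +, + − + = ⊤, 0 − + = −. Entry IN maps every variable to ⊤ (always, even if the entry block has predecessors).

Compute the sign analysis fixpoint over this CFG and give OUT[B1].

Answer: {a: +, b: ⊤, c: -, d: ⊤, e: +, f: +}

Trace:
Converged values:
  B0: | IN=(all ⊤) | OUT={e:+; rest ⊤}
  B1: | IN={e:+; rest ⊤} | OUT={a:+, c:-, e:+, f:+; rest ⊤}
  B2: | IN={a:+, c:-, e:+, f:+; rest ⊤} | OUT={a:+, d:+, e:+, f:+; rest ⊤}
  B3: | IN={a:+, d:+, e:+, f:+; rest ⊤} | OUT={a:+, b:+, d:+, e:+, f:+; rest ⊤}
  B4: | IN={a:+, b:+, d:+, e:+, f:+; rest ⊤} | OUT={a:+, b:+, c:+, d:+, e:+, f:+; rest ⊤}

Merge at B1: IN[B1] = OUT[B0] = {a: ⊤, b: ⊤, c: ⊤, d: ⊤, e: +, f: ⊤}
Applying B1's transfer function to that IN value gives OUT[B1] (row B1 above).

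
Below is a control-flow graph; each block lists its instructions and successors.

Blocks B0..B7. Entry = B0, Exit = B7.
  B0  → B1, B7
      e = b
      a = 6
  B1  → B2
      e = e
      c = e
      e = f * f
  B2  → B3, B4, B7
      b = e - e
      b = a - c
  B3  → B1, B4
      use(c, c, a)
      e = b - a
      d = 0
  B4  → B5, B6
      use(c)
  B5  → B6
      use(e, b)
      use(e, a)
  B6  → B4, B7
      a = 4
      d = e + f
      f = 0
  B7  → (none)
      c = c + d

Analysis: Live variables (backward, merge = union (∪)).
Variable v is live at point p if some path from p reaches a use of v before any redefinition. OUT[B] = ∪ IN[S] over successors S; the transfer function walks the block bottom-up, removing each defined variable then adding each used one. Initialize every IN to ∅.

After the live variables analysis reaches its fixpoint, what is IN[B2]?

Fixpoint table:
  B0: | IN={b, c, d, f} | OUT={a, c, d, e, f}
  B1: | IN={a, d, e, f} | OUT={a, c, d, e, f}
  B2: | IN={a, c, d, e, f} | OUT={a, b, c, d, e, f}
  B3: | IN={a, b, c, f} | OUT={a, b, c, d, e, f}
  B4: | IN={a, b, c, e, f} | OUT={a, b, c, e, f}
  B5: | IN={a, b, c, e, f} | OUT={b, c, e, f}
  B6: | IN={b, c, e, f} | OUT={a, b, c, d, e, f}
  B7: | IN={c, d} | OUT={}

Merge at B2: OUT[B2] = IN[B3] ⊔ IN[B4] ⊔ IN[B7] = {a, b, c, d, e, f}
Applying B2's transfer function to that OUT value gives IN[B2] (row B2 above).

Answer: {a, c, d, e, f}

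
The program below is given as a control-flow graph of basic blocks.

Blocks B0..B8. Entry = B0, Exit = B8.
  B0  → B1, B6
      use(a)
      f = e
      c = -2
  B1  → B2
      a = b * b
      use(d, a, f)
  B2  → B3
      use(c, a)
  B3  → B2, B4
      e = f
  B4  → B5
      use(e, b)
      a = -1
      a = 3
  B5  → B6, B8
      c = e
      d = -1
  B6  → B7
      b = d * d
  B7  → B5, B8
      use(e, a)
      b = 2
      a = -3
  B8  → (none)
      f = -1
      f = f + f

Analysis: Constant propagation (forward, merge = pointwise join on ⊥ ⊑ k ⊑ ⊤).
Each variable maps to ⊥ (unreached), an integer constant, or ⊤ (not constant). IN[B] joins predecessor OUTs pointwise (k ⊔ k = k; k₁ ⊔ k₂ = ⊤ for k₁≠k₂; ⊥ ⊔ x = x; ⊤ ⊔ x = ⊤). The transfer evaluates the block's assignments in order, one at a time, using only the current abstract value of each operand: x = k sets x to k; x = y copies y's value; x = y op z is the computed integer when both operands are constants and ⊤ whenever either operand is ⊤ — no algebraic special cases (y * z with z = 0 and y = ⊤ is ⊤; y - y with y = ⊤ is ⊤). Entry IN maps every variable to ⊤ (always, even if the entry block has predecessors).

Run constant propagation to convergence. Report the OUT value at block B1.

Fixpoint table:
  B0:  IN=(all ⊤)  OUT={c:-2; rest ⊤}
  B1:  IN={c:-2; rest ⊤}  OUT={c:-2; rest ⊤}
  B2:  IN={c:-2; rest ⊤}  OUT={c:-2; rest ⊤}
  B3:  IN={c:-2; rest ⊤}  OUT={c:-2; rest ⊤}
  B4:  IN={c:-2; rest ⊤}  OUT={a:3, c:-2; rest ⊤}
  B5:  IN=(all ⊤)  OUT={d:-1; rest ⊤}
  B6:  IN=(all ⊤)  OUT=(all ⊤)
  B7:  IN=(all ⊤)  OUT={a:-3, b:2; rest ⊤}
  B8:  IN=(all ⊤)  OUT={f:-2; rest ⊤}

Merge at B1: IN[B1] = OUT[B0] = {a: ⊤, b: ⊤, c: -2, d: ⊤, e: ⊤, f: ⊤}
Applying B1's transfer function to that IN value gives OUT[B1] (row B1 above).

Answer: {a: ⊤, b: ⊤, c: -2, d: ⊤, e: ⊤, f: ⊤}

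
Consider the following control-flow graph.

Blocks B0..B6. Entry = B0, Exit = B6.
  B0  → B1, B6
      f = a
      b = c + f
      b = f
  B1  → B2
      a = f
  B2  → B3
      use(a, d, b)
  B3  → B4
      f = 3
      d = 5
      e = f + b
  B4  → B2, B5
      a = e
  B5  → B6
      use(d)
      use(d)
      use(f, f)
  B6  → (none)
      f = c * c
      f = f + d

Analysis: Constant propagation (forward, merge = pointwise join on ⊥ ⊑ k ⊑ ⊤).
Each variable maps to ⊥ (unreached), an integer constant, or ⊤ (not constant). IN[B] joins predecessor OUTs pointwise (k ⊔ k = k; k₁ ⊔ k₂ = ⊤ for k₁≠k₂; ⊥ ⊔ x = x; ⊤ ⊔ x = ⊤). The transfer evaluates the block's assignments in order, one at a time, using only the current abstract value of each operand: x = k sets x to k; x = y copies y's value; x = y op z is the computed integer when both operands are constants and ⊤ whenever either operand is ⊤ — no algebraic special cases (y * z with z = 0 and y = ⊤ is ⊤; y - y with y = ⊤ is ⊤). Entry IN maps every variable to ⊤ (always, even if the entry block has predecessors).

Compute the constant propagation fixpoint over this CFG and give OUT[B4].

Per-block solution:
  B0: | IN=(all ⊤) | OUT=(all ⊤)
  B1: | IN=(all ⊤) | OUT=(all ⊤)
  B2: | IN=(all ⊤) | OUT=(all ⊤)
  B3: | IN=(all ⊤) | OUT={d:5, f:3; rest ⊤}
  B4: | IN={d:5, f:3; rest ⊤} | OUT={d:5, f:3; rest ⊤}
  B5: | IN={d:5, f:3; rest ⊤} | OUT={d:5, f:3; rest ⊤}
  B6: | IN=(all ⊤) | OUT=(all ⊤)

Merge at B4: IN[B4] = OUT[B3] = {a: ⊤, b: ⊤, c: ⊤, d: 5, e: ⊤, f: 3}
Applying B4's transfer function to that IN value gives OUT[B4] (row B4 above).

Answer: {a: ⊤, b: ⊤, c: ⊤, d: 5, e: ⊤, f: 3}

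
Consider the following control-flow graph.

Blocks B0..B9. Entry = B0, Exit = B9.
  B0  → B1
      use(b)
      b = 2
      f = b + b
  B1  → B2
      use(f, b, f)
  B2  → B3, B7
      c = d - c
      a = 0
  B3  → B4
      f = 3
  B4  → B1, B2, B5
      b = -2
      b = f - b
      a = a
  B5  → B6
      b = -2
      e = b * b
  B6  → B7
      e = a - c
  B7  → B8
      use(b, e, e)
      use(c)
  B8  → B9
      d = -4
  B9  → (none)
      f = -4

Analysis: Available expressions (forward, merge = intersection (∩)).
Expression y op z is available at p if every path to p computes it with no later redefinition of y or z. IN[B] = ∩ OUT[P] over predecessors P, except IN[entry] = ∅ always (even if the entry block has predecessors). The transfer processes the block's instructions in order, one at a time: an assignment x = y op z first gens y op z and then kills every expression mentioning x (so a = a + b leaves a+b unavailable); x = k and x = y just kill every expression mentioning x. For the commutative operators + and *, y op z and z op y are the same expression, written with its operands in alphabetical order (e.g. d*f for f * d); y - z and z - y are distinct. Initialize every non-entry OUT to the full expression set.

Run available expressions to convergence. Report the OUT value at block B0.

Per-block solution:
  B0:   IN={}   OUT={b+b}
  B1:   IN={}   OUT={}
  B2:   IN={}   OUT={}
  B3:   IN={}   OUT={}
  B4:   IN={}   OUT={}
  B5:   IN={}   OUT={b*b}
  B6:   IN={b*b}   OUT={a-c, b*b}
  B7:   IN={}   OUT={}
  B8:   IN={}   OUT={}
  B9:   IN={}   OUT={}

B0 is the boundary node: IN[B0] = {}
Applying B0's transfer function to that IN value gives OUT[B0] (row B0 above).

Answer: {b+b}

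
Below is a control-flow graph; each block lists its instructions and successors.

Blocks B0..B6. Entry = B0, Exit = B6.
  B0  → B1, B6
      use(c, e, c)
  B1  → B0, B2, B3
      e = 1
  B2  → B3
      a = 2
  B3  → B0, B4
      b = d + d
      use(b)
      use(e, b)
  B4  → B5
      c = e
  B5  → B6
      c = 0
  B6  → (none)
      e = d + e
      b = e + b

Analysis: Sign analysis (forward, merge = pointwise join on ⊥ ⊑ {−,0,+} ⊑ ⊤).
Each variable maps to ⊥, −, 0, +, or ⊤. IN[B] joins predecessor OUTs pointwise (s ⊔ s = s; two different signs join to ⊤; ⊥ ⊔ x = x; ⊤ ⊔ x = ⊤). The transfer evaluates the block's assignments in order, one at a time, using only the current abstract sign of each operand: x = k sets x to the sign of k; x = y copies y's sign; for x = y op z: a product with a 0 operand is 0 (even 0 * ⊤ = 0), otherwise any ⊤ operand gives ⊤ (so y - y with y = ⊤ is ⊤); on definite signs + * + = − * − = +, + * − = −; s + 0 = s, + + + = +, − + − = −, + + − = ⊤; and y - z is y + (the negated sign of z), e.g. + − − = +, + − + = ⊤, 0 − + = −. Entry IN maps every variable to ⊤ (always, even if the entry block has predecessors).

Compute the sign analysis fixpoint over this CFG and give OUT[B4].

Per-block solution:
  B0:   IN=(all ⊤)   OUT=(all ⊤)
  B1:   IN=(all ⊤)   OUT={e:+; rest ⊤}
  B2:   IN={e:+; rest ⊤}   OUT={a:+, e:+; rest ⊤}
  B3:   IN={e:+; rest ⊤}   OUT={e:+; rest ⊤}
  B4:   IN={e:+; rest ⊤}   OUT={c:+, e:+; rest ⊤}
  B5:   IN={c:+, e:+; rest ⊤}   OUT={c:0, e:+; rest ⊤}
  B6:   IN=(all ⊤)   OUT=(all ⊤)

Merge at B4: IN[B4] = OUT[B3] = {a: ⊤, b: ⊤, c: ⊤, d: ⊤, e: +, f: ⊤}
Applying B4's transfer function to that IN value gives OUT[B4] (row B4 above).

Answer: {a: ⊤, b: ⊤, c: +, d: ⊤, e: +, f: ⊤}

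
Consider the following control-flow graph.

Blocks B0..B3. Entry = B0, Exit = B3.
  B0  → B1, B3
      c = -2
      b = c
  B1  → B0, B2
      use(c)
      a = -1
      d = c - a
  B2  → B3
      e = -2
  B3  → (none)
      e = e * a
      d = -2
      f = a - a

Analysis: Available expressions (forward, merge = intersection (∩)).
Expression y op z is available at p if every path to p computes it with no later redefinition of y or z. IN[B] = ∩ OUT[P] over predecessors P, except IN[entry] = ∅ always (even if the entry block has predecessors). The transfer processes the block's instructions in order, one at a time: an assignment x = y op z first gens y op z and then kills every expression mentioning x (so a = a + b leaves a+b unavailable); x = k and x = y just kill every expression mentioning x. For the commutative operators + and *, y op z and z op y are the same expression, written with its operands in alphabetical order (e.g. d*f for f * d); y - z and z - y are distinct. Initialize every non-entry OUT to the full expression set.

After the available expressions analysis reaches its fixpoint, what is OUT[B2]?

Answer: {c-a}

Derivation:
Converged values:
  B0: | IN={} | OUT={}
  B1: | IN={} | OUT={c-a}
  B2: | IN={c-a} | OUT={c-a}
  B3: | IN={} | OUT={a-a}

Merge at B2: IN[B2] = OUT[B1] = {c-a}
Applying B2's transfer function to that IN value gives OUT[B2] (row B2 above).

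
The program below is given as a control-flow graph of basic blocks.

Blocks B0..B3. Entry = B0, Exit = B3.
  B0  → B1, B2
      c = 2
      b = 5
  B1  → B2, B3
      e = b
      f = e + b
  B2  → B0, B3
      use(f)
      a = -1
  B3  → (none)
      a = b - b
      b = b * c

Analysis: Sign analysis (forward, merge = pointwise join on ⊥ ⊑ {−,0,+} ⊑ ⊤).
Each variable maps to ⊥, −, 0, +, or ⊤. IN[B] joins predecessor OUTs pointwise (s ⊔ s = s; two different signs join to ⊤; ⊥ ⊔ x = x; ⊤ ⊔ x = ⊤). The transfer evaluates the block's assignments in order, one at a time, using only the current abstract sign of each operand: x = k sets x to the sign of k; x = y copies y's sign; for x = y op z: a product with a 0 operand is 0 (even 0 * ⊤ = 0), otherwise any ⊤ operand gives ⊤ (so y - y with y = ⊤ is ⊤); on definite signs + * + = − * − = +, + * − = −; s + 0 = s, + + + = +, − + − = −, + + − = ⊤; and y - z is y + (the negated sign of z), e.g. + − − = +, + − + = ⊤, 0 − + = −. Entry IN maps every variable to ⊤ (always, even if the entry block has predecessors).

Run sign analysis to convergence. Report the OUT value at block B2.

Per-block solution:
  B0: | IN=(all ⊤) | OUT={b:+, c:+; rest ⊤}
  B1: | IN={b:+, c:+; rest ⊤} | OUT={b:+, c:+, e:+, f:+; rest ⊤}
  B2: | IN={b:+, c:+; rest ⊤} | OUT={a:-, b:+, c:+; rest ⊤}
  B3: | IN={b:+, c:+; rest ⊤} | OUT={b:+, c:+; rest ⊤}

Merge at B2: IN[B2] = OUT[B0] ⊔ OUT[B1] = {a: ⊤, b: +, c: +, d: ⊤, e: ⊤, f: ⊤}
Applying B2's transfer function to that IN value gives OUT[B2] (row B2 above).

Answer: {a: -, b: +, c: +, d: ⊤, e: ⊤, f: ⊤}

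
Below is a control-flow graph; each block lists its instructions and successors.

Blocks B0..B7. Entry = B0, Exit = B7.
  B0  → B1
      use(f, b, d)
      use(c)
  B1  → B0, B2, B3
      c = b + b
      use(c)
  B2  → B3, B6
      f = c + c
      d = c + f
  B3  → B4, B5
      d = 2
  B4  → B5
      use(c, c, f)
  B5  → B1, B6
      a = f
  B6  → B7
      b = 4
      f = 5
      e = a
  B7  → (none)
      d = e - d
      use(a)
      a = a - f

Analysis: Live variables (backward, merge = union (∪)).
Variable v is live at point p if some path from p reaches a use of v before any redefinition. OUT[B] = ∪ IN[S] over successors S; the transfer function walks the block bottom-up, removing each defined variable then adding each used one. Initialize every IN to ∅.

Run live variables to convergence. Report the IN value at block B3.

Fixpoint table:
  B0:  IN={a, b, c, d, f}  OUT={a, b, d, f}
  B1:  IN={a, b, d, f}  OUT={a, b, c, d, f}
  B2:  IN={a, b, c}  OUT={a, b, c, d, f}
  B3:  IN={b, c, f}  OUT={b, c, d, f}
  B4:  IN={b, c, d, f}  OUT={b, d, f}
  B5:  IN={b, d, f}  OUT={a, b, d, f}
  B6:  IN={a, d}  OUT={a, d, e, f}
  B7:  IN={a, d, e, f}  OUT={}

Merge at B3: OUT[B3] = IN[B4] ⊔ IN[B5] = {b, c, d, f}
Applying B3's transfer function to that OUT value gives IN[B3] (row B3 above).

Answer: {b, c, f}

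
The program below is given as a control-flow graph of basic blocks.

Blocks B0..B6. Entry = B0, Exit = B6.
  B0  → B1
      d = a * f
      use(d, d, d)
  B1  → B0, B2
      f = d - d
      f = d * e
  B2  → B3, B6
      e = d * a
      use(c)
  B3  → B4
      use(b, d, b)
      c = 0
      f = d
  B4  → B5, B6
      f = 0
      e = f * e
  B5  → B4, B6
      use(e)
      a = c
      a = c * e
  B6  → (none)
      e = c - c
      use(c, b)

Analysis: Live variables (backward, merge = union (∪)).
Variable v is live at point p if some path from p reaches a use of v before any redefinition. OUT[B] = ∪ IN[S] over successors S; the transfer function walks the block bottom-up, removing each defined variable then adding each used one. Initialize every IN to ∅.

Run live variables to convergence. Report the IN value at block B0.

Fixpoint table:
  B0: | IN={a, b, c, e, f} | OUT={a, b, c, d, e}
  B1: | IN={a, b, c, d, e} | OUT={a, b, c, d, e, f}
  B2: | IN={a, b, c, d} | OUT={b, c, d, e}
  B3: | IN={b, d, e} | OUT={b, c, e}
  B4: | IN={b, c, e} | OUT={b, c, e}
  B5: | IN={b, c, e} | OUT={b, c, e}
  B6: | IN={b, c} | OUT={}

Merge at B0: OUT[B0] = IN[B1] = {a, b, c, d, e}
Applying B0's transfer function to that OUT value gives IN[B0] (row B0 above).

Answer: {a, b, c, e, f}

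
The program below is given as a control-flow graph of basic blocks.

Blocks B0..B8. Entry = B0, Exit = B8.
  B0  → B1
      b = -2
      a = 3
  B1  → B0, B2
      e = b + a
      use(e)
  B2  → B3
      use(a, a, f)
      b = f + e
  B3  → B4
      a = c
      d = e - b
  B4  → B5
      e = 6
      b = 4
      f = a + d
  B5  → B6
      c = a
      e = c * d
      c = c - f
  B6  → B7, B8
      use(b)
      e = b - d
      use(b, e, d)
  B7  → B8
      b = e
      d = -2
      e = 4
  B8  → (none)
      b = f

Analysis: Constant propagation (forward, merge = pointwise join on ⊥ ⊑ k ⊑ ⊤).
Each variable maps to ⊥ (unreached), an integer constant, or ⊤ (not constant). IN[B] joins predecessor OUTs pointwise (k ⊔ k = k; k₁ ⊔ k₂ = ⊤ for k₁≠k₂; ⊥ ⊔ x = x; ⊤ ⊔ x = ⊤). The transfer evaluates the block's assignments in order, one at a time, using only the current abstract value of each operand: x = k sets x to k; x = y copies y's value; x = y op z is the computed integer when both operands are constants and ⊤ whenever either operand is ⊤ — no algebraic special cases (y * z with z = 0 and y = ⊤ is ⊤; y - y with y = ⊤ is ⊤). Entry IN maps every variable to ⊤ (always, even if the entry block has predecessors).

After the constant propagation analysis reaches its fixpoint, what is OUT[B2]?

Converged values:
  B0:   IN=(all ⊤)   OUT={a:3, b:-2; rest ⊤}
  B1:   IN={a:3, b:-2; rest ⊤}   OUT={a:3, b:-2, e:1; rest ⊤}
  B2:   IN={a:3, b:-2, e:1; rest ⊤}   OUT={a:3, e:1; rest ⊤}
  B3:   IN={a:3, e:1; rest ⊤}   OUT={e:1; rest ⊤}
  B4:   IN={e:1; rest ⊤}   OUT={b:4, e:6; rest ⊤}
  B5:   IN={b:4, e:6; rest ⊤}   OUT={b:4; rest ⊤}
  B6:   IN={b:4; rest ⊤}   OUT={b:4; rest ⊤}
  B7:   IN={b:4; rest ⊤}   OUT={d:-2, e:4; rest ⊤}
  B8:   IN=(all ⊤)   OUT=(all ⊤)

Merge at B2: IN[B2] = OUT[B1] = {a: 3, b: -2, c: ⊤, d: ⊤, e: 1, f: ⊤}
Applying B2's transfer function to that IN value gives OUT[B2] (row B2 above).

Answer: {a: 3, b: ⊤, c: ⊤, d: ⊤, e: 1, f: ⊤}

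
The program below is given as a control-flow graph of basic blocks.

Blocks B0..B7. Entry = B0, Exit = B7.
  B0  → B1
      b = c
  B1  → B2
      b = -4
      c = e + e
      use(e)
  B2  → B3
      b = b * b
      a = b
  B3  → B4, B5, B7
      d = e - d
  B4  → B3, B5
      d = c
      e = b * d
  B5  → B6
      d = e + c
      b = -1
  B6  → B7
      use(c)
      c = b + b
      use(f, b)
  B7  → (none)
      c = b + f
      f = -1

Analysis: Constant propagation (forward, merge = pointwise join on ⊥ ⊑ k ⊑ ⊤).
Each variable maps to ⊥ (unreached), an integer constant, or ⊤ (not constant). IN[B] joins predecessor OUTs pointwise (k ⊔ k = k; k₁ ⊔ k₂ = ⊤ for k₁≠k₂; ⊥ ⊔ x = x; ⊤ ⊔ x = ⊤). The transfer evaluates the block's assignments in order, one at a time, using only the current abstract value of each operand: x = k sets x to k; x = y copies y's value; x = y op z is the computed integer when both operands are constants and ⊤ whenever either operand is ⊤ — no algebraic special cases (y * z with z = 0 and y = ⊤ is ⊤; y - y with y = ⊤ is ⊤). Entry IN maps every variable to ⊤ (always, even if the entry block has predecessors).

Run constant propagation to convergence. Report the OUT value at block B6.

Answer: {a: 16, b: -1, c: -2, d: ⊤, e: ⊤, f: ⊤}

Trace:
Converged values:
  B0:   IN=(all ⊤)   OUT=(all ⊤)
  B1:   IN=(all ⊤)   OUT={b:-4; rest ⊤}
  B2:   IN={b:-4; rest ⊤}   OUT={a:16, b:16; rest ⊤}
  B3:   IN={a:16, b:16; rest ⊤}   OUT={a:16, b:16; rest ⊤}
  B4:   IN={a:16, b:16; rest ⊤}   OUT={a:16, b:16; rest ⊤}
  B5:   IN={a:16, b:16; rest ⊤}   OUT={a:16, b:-1; rest ⊤}
  B6:   IN={a:16, b:-1; rest ⊤}   OUT={a:16, b:-1, c:-2; rest ⊤}
  B7:   IN={a:16; rest ⊤}   OUT={a:16, f:-1; rest ⊤}

Merge at B6: IN[B6] = OUT[B5] = {a: 16, b: -1, c: ⊤, d: ⊤, e: ⊤, f: ⊤}
Applying B6's transfer function to that IN value gives OUT[B6] (row B6 above).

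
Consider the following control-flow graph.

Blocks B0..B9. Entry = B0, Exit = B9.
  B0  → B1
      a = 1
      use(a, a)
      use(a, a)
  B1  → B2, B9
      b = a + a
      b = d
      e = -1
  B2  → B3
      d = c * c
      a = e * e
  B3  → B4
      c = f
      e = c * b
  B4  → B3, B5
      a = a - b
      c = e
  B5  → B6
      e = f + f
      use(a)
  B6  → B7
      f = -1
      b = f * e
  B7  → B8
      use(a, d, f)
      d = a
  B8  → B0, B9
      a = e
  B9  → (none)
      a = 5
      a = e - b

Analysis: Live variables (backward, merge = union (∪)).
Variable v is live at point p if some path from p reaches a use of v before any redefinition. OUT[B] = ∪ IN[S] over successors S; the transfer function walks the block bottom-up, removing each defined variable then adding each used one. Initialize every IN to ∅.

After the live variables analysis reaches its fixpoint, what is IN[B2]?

Per-block solution:
  B0:   IN={c, d, f}   OUT={a, c, d, f}
  B1:   IN={a, c, d, f}   OUT={b, c, e, f}
  B2:   IN={b, c, e, f}   OUT={a, b, d, f}
  B3:   IN={a, b, d, f}   OUT={a, b, d, e, f}
  B4:   IN={a, b, d, e, f}   OUT={a, b, c, d, f}
  B5:   IN={a, c, d, f}   OUT={a, c, d, e}
  B6:   IN={a, c, d, e}   OUT={a, b, c, d, e, f}
  B7:   IN={a, b, c, d, e, f}   OUT={b, c, d, e, f}
  B8:   IN={b, c, d, e, f}   OUT={b, c, d, e, f}
  B9:   IN={b, e}   OUT={}

Merge at B2: OUT[B2] = IN[B3] = {a, b, d, f}
Applying B2's transfer function to that OUT value gives IN[B2] (row B2 above).

Answer: {b, c, e, f}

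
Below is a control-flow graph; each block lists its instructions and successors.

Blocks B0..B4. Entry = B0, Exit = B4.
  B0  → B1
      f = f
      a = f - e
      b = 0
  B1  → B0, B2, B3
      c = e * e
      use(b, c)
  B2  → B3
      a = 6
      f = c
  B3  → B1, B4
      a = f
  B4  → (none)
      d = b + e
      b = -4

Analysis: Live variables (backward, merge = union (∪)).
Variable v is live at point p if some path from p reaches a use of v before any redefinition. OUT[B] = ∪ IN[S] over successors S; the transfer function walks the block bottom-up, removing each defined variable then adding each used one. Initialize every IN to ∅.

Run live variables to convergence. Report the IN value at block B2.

Fixpoint table:
  B0:   IN={e, f}   OUT={b, e, f}
  B1:   IN={b, e, f}   OUT={b, c, e, f}
  B2:   IN={b, c, e}   OUT={b, e, f}
  B3:   IN={b, e, f}   OUT={b, e, f}
  B4:   IN={b, e}   OUT={}

Merge at B2: OUT[B2] = IN[B3] = {b, e, f}
Applying B2's transfer function to that OUT value gives IN[B2] (row B2 above).

Answer: {b, c, e}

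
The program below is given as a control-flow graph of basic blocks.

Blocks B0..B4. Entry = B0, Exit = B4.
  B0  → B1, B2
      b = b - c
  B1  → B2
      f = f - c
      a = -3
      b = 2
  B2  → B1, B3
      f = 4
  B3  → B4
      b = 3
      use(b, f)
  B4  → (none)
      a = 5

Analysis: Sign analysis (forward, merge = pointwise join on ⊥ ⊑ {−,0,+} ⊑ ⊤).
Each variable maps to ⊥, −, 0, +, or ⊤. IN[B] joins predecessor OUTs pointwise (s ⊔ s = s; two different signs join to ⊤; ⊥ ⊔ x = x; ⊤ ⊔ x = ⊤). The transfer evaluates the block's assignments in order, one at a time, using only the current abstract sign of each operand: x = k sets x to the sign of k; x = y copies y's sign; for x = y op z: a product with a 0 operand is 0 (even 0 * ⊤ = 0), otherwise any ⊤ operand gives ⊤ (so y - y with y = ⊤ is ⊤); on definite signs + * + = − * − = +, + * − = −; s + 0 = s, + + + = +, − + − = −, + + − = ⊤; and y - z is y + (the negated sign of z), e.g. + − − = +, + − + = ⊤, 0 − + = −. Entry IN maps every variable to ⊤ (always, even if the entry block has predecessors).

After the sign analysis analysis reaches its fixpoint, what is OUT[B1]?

Converged values:
  B0:   IN=(all ⊤)   OUT=(all ⊤)
  B1:   IN=(all ⊤)   OUT={a:-, b:+; rest ⊤}
  B2:   IN=(all ⊤)   OUT={f:+; rest ⊤}
  B3:   IN={f:+; rest ⊤}   OUT={b:+, f:+; rest ⊤}
  B4:   IN={b:+, f:+; rest ⊤}   OUT={a:+, b:+, f:+; rest ⊤}

Merge at B1: IN[B1] = OUT[B0] ⊔ OUT[B2] = {a: ⊤, b: ⊤, c: ⊤, d: ⊤, e: ⊤, f: ⊤}
Applying B1's transfer function to that IN value gives OUT[B1] (row B1 above).

Answer: {a: -, b: +, c: ⊤, d: ⊤, e: ⊤, f: ⊤}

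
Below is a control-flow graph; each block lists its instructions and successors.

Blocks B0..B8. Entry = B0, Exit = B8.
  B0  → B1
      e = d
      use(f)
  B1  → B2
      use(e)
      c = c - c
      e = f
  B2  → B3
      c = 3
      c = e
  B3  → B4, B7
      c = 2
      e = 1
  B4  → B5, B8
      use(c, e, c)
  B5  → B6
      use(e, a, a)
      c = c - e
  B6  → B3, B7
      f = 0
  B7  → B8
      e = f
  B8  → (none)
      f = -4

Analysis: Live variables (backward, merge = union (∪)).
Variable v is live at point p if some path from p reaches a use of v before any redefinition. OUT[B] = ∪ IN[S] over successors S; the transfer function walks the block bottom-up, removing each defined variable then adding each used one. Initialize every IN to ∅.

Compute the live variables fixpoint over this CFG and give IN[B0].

Answer: {a, c, d, f}

Derivation:
Fixpoint table:
  B0:   IN={a, c, d, f}   OUT={a, c, e, f}
  B1:   IN={a, c, e, f}   OUT={a, e, f}
  B2:   IN={a, e, f}   OUT={a, f}
  B3:   IN={a, f}   OUT={a, c, e, f}
  B4:   IN={a, c, e}   OUT={a, c, e}
  B5:   IN={a, c, e}   OUT={a}
  B6:   IN={a}   OUT={a, f}
  B7:   IN={f}   OUT={}
  B8:   IN={}   OUT={}

Merge at B0: OUT[B0] = IN[B1] = {a, c, e, f}
Applying B0's transfer function to that OUT value gives IN[B0] (row B0 above).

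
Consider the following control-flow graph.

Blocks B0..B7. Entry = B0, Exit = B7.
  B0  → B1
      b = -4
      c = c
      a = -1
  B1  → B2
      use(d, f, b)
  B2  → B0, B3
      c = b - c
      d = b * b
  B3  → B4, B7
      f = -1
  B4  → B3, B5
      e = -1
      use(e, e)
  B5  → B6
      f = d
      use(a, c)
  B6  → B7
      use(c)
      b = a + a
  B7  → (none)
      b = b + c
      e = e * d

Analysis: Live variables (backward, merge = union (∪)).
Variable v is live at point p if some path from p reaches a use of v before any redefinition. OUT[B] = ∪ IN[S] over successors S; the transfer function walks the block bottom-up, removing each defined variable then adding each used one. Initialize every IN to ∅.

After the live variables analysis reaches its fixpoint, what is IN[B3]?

Answer: {a, b, c, d, e}

Derivation:
Fixpoint table:
  B0: | IN={c, d, e, f} | OUT={a, b, c, d, e, f}
  B1: | IN={a, b, c, d, e, f} | OUT={a, b, c, e, f}
  B2: | IN={a, b, c, e, f} | OUT={a, b, c, d, e, f}
  B3: | IN={a, b, c, d, e} | OUT={a, b, c, d, e}
  B4: | IN={a, b, c, d} | OUT={a, b, c, d, e}
  B5: | IN={a, c, d, e} | OUT={a, c, d, e}
  B6: | IN={a, c, d, e} | OUT={b, c, d, e}
  B7: | IN={b, c, d, e} | OUT={}

Merge at B3: OUT[B3] = IN[B4] ⊔ IN[B7] = {a, b, c, d, e}
Applying B3's transfer function to that OUT value gives IN[B3] (row B3 above).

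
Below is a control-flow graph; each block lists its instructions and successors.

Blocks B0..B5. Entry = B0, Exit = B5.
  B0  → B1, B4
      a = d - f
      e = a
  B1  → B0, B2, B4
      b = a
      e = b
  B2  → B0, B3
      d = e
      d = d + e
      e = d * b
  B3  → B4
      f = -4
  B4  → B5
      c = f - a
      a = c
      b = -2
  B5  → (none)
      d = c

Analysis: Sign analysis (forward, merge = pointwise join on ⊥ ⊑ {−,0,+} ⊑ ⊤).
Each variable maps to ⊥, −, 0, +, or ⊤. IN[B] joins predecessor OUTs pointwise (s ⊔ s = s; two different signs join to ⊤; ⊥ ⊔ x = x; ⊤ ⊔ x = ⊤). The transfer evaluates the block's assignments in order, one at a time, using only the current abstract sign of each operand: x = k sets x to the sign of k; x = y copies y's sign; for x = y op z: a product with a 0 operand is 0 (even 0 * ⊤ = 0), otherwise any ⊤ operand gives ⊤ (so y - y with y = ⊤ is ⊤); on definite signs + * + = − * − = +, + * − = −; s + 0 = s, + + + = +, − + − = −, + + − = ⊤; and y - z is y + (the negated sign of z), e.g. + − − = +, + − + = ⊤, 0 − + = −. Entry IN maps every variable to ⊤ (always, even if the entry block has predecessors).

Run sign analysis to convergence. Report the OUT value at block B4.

Converged values:
  B0:   IN=(all ⊤)   OUT=(all ⊤)
  B1:   IN=(all ⊤)   OUT=(all ⊤)
  B2:   IN=(all ⊤)   OUT=(all ⊤)
  B3:   IN=(all ⊤)   OUT={f:-; rest ⊤}
  B4:   IN=(all ⊤)   OUT={b:-; rest ⊤}
  B5:   IN={b:-; rest ⊤}   OUT={b:-; rest ⊤}

Merge at B4: IN[B4] = OUT[B0] ⊔ OUT[B1] ⊔ OUT[B3] = {a: ⊤, b: ⊤, c: ⊤, d: ⊤, e: ⊤, f: ⊤}
Applying B4's transfer function to that IN value gives OUT[B4] (row B4 above).

Answer: {a: ⊤, b: -, c: ⊤, d: ⊤, e: ⊤, f: ⊤}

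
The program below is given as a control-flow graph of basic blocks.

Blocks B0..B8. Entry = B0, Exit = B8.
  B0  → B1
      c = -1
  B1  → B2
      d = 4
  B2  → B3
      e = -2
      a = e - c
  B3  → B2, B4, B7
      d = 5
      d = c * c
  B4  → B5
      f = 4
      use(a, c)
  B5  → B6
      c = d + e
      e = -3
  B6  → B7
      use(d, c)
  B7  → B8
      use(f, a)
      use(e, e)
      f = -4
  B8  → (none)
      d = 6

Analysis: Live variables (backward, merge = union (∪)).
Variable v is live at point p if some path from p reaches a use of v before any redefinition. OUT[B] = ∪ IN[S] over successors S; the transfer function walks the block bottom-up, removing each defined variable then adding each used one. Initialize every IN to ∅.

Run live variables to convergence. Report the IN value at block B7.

Per-block solution:
  B0: | IN={f} | OUT={c, f}
  B1: | IN={c, f} | OUT={c, f}
  B2: | IN={c, f} | OUT={a, c, e, f}
  B3: | IN={a, c, e, f} | OUT={a, c, d, e, f}
  B4: | IN={a, c, d, e} | OUT={a, d, e, f}
  B5: | IN={a, d, e, f} | OUT={a, c, d, e, f}
  B6: | IN={a, c, d, e, f} | OUT={a, e, f}
  B7: | IN={a, e, f} | OUT={}
  B8: | IN={} | OUT={}

Merge at B7: OUT[B7] = IN[B8] = {}
Applying B7's transfer function to that OUT value gives IN[B7] (row B7 above).

Answer: {a, e, f}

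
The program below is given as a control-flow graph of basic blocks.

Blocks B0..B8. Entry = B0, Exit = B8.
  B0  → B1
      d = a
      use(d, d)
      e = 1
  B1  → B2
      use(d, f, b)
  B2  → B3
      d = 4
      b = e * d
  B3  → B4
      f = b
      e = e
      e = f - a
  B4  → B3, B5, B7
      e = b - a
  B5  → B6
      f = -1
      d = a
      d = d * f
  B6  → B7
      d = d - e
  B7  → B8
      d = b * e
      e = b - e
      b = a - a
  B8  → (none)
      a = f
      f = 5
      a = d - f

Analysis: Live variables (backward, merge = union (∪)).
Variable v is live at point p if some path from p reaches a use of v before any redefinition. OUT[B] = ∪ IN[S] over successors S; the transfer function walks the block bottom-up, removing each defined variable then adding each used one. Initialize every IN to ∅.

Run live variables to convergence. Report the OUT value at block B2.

Converged values:
  B0: | IN={a, b, f} | OUT={a, b, d, e, f}
  B1: | IN={a, b, d, e, f} | OUT={a, e}
  B2: | IN={a, e} | OUT={a, b, e}
  B3: | IN={a, b, e} | OUT={a, b, f}
  B4: | IN={a, b, f} | OUT={a, b, e, f}
  B5: | IN={a, b, e} | OUT={a, b, d, e, f}
  B6: | IN={a, b, d, e, f} | OUT={a, b, e, f}
  B7: | IN={a, b, e, f} | OUT={d, f}
  B8: | IN={d, f} | OUT={}

Merge at B2: OUT[B2] = IN[B3] = {a, b, e}

Answer: {a, b, e}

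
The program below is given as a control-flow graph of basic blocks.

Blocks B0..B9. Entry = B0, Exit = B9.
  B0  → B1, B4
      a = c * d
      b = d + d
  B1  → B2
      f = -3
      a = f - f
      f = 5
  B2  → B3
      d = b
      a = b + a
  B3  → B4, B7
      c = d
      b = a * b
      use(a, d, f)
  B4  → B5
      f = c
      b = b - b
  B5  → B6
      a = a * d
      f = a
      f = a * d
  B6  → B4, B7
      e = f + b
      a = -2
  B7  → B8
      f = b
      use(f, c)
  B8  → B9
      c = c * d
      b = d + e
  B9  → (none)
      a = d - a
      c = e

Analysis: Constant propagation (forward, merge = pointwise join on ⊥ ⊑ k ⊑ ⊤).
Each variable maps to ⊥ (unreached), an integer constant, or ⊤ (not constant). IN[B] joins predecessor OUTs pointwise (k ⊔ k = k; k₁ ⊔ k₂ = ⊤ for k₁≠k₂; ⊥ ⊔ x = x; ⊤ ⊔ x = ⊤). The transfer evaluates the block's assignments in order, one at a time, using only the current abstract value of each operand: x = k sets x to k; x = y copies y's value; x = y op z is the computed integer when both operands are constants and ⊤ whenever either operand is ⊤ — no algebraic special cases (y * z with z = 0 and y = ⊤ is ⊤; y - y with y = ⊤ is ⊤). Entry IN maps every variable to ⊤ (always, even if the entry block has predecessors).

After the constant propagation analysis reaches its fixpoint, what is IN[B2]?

Fixpoint table:
  B0: | IN=(all ⊤) | OUT=(all ⊤)
  B1: | IN=(all ⊤) | OUT={a:0, f:5; rest ⊤}
  B2: | IN={a:0, f:5; rest ⊤} | OUT={f:5; rest ⊤}
  B3: | IN={f:5; rest ⊤} | OUT={f:5; rest ⊤}
  B4: | IN=(all ⊤) | OUT=(all ⊤)
  B5: | IN=(all ⊤) | OUT=(all ⊤)
  B6: | IN=(all ⊤) | OUT={a:-2; rest ⊤}
  B7: | IN=(all ⊤) | OUT=(all ⊤)
  B8: | IN=(all ⊤) | OUT=(all ⊤)
  B9: | IN=(all ⊤) | OUT=(all ⊤)

Merge at B2: IN[B2] = OUT[B1] = {a: 0, b: ⊤, c: ⊤, d: ⊤, e: ⊤, f: 5}

Answer: {a: 0, b: ⊤, c: ⊤, d: ⊤, e: ⊤, f: 5}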